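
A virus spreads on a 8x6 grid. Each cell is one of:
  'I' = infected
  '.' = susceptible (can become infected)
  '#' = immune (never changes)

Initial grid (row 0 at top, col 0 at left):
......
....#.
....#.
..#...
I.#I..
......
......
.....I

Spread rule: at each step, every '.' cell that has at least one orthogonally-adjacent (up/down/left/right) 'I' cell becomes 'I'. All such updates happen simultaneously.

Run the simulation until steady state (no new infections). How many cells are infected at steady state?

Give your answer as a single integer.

Answer: 44

Derivation:
Step 0 (initial): 3 infected
Step 1: +8 new -> 11 infected
Step 2: +13 new -> 24 infected
Step 3: +9 new -> 33 infected
Step 4: +6 new -> 39 infected
Step 5: +4 new -> 43 infected
Step 6: +1 new -> 44 infected
Step 7: +0 new -> 44 infected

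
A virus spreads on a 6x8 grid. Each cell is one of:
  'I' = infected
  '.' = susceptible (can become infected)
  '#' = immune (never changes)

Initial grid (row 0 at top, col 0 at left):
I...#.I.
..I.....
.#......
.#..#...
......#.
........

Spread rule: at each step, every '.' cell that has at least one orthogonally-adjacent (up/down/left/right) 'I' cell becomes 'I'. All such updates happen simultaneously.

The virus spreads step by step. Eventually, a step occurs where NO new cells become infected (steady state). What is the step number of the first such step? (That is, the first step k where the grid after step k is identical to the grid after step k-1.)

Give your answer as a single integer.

Step 0 (initial): 3 infected
Step 1: +9 new -> 12 infected
Step 2: +8 new -> 20 infected
Step 3: +7 new -> 27 infected
Step 4: +6 new -> 33 infected
Step 5: +6 new -> 39 infected
Step 6: +3 new -> 42 infected
Step 7: +1 new -> 43 infected
Step 8: +0 new -> 43 infected

Answer: 8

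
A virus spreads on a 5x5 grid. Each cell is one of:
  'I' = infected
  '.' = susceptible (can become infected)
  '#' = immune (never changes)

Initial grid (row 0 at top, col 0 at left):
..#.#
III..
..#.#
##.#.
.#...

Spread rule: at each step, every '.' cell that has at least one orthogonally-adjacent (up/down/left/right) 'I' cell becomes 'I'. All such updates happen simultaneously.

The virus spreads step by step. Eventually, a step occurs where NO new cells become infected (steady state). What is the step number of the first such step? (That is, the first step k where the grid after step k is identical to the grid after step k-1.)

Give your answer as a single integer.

Step 0 (initial): 3 infected
Step 1: +5 new -> 8 infected
Step 2: +3 new -> 11 infected
Step 3: +0 new -> 11 infected

Answer: 3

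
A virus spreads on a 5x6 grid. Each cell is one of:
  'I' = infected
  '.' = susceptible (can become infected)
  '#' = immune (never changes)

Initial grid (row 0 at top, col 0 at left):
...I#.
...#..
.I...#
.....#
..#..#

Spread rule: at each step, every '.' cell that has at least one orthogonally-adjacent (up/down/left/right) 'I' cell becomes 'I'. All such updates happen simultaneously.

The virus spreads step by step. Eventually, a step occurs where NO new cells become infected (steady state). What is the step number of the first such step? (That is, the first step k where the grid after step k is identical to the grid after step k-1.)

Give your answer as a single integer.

Answer: 7

Derivation:
Step 0 (initial): 2 infected
Step 1: +5 new -> 7 infected
Step 2: +7 new -> 14 infected
Step 3: +4 new -> 18 infected
Step 4: +3 new -> 21 infected
Step 5: +2 new -> 23 infected
Step 6: +1 new -> 24 infected
Step 7: +0 new -> 24 infected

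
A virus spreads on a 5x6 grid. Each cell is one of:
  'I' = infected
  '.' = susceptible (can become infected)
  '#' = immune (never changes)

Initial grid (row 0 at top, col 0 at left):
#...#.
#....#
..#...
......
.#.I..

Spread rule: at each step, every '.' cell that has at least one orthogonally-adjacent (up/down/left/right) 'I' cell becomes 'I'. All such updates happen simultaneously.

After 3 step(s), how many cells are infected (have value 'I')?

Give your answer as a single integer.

Step 0 (initial): 1 infected
Step 1: +3 new -> 4 infected
Step 2: +4 new -> 8 infected
Step 3: +4 new -> 12 infected

Answer: 12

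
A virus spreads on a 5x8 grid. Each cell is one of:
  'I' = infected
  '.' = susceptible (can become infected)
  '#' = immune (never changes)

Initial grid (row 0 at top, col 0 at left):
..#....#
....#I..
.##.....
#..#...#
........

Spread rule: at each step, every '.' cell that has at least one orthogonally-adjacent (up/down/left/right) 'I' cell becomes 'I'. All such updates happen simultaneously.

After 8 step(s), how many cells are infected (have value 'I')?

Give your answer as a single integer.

Step 0 (initial): 1 infected
Step 1: +3 new -> 4 infected
Step 2: +6 new -> 10 infected
Step 3: +6 new -> 16 infected
Step 4: +3 new -> 19 infected
Step 5: +3 new -> 22 infected
Step 6: +2 new -> 24 infected
Step 7: +4 new -> 28 infected
Step 8: +4 new -> 32 infected

Answer: 32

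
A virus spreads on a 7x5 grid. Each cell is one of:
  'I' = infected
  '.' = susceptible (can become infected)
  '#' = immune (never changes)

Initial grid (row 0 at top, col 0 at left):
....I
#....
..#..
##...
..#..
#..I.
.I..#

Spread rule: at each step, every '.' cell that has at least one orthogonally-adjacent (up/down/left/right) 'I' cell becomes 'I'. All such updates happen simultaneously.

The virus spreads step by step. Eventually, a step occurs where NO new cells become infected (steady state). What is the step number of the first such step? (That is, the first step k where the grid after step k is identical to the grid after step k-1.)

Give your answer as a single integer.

Step 0 (initial): 3 infected
Step 1: +9 new -> 12 infected
Step 2: +6 new -> 18 infected
Step 3: +6 new -> 24 infected
Step 4: +2 new -> 26 infected
Step 5: +1 new -> 27 infected
Step 6: +1 new -> 28 infected
Step 7: +0 new -> 28 infected

Answer: 7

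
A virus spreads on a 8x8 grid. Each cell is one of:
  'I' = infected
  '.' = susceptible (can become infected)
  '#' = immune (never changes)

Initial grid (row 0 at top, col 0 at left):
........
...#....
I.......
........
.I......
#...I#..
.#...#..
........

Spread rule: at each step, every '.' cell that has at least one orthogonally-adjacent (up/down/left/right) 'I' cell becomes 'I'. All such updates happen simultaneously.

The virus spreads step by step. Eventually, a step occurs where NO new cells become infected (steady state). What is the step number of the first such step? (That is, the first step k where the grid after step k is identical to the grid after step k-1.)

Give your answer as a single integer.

Answer: 9

Derivation:
Step 0 (initial): 3 infected
Step 1: +10 new -> 13 infected
Step 2: +10 new -> 23 infected
Step 3: +10 new -> 33 infected
Step 4: +8 new -> 41 infected
Step 5: +9 new -> 50 infected
Step 6: +5 new -> 55 infected
Step 7: +3 new -> 58 infected
Step 8: +1 new -> 59 infected
Step 9: +0 new -> 59 infected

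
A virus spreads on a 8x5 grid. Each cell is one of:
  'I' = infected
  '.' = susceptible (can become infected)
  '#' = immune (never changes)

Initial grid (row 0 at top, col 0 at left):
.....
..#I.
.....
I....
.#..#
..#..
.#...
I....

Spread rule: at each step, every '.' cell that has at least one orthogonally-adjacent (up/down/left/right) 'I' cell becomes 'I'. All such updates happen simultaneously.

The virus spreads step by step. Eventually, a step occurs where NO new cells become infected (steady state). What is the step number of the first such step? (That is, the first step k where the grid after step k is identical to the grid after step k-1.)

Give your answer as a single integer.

Step 0 (initial): 3 infected
Step 1: +8 new -> 11 infected
Step 2: +10 new -> 21 infected
Step 3: +9 new -> 30 infected
Step 4: +3 new -> 33 infected
Step 5: +2 new -> 35 infected
Step 6: +0 new -> 35 infected

Answer: 6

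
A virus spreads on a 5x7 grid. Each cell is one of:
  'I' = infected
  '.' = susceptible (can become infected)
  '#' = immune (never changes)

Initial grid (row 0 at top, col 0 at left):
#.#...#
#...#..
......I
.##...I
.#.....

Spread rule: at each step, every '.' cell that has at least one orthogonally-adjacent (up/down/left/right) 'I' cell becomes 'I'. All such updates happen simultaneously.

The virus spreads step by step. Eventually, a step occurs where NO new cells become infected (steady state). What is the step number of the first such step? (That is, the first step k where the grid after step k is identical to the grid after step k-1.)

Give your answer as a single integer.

Answer: 9

Derivation:
Step 0 (initial): 2 infected
Step 1: +4 new -> 6 infected
Step 2: +4 new -> 10 infected
Step 3: +4 new -> 14 infected
Step 4: +4 new -> 18 infected
Step 5: +4 new -> 22 infected
Step 6: +2 new -> 24 infected
Step 7: +2 new -> 26 infected
Step 8: +1 new -> 27 infected
Step 9: +0 new -> 27 infected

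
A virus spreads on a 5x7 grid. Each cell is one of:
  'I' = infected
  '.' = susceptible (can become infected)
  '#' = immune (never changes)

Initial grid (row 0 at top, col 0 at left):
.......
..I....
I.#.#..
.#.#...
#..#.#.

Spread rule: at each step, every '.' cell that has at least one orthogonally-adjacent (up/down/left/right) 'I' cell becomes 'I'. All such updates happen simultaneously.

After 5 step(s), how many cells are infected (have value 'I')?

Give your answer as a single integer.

Answer: 21

Derivation:
Step 0 (initial): 2 infected
Step 1: +6 new -> 8 infected
Step 2: +5 new -> 13 infected
Step 3: +2 new -> 15 infected
Step 4: +3 new -> 18 infected
Step 5: +3 new -> 21 infected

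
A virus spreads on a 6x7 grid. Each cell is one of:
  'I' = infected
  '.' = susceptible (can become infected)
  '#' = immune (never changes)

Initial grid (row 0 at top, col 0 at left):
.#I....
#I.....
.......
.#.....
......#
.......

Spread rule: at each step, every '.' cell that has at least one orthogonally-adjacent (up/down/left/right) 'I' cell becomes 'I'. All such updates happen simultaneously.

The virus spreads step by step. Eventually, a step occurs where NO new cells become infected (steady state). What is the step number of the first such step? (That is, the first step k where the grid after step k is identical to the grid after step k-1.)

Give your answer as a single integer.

Step 0 (initial): 2 infected
Step 1: +3 new -> 5 infected
Step 2: +4 new -> 9 infected
Step 3: +5 new -> 14 infected
Step 4: +6 new -> 20 infected
Step 5: +7 new -> 27 infected
Step 6: +5 new -> 32 infected
Step 7: +3 new -> 35 infected
Step 8: +1 new -> 36 infected
Step 9: +1 new -> 37 infected
Step 10: +0 new -> 37 infected

Answer: 10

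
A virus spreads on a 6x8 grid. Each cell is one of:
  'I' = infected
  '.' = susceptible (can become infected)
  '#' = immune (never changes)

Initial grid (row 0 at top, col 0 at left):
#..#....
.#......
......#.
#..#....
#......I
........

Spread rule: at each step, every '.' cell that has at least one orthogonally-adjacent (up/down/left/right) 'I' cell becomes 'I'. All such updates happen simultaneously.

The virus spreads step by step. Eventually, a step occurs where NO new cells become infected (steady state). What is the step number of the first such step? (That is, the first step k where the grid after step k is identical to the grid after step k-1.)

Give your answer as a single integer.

Step 0 (initial): 1 infected
Step 1: +3 new -> 4 infected
Step 2: +4 new -> 8 infected
Step 3: +4 new -> 12 infected
Step 4: +6 new -> 18 infected
Step 5: +5 new -> 23 infected
Step 6: +6 new -> 29 infected
Step 7: +5 new -> 34 infected
Step 8: +3 new -> 37 infected
Step 9: +2 new -> 39 infected
Step 10: +2 new -> 41 infected
Step 11: +0 new -> 41 infected

Answer: 11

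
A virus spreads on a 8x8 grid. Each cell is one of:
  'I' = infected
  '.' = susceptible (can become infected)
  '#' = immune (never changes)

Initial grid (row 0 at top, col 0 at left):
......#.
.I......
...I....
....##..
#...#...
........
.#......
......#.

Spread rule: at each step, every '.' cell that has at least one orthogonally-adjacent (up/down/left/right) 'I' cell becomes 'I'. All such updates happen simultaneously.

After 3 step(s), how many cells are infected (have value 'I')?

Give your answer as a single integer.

Step 0 (initial): 2 infected
Step 1: +8 new -> 10 infected
Step 2: +9 new -> 19 infected
Step 3: +7 new -> 26 infected

Answer: 26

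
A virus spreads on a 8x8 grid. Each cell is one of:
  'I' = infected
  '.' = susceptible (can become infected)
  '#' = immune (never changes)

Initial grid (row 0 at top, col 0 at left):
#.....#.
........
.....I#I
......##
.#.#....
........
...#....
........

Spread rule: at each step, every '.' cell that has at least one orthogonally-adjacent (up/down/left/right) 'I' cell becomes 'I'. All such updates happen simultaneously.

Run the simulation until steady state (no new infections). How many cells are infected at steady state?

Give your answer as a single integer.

Step 0 (initial): 2 infected
Step 1: +4 new -> 6 infected
Step 2: +7 new -> 13 infected
Step 3: +7 new -> 20 infected
Step 4: +8 new -> 28 infected
Step 5: +10 new -> 38 infected
Step 6: +7 new -> 45 infected
Step 7: +5 new -> 50 infected
Step 8: +3 new -> 53 infected
Step 9: +2 new -> 55 infected
Step 10: +1 new -> 56 infected
Step 11: +0 new -> 56 infected

Answer: 56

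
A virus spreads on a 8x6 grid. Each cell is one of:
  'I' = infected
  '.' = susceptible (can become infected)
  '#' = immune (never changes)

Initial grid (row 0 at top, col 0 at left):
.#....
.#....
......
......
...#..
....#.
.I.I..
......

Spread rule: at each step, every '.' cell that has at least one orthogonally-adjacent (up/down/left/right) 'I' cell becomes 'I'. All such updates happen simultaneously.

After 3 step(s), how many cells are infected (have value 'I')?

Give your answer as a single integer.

Answer: 21

Derivation:
Step 0 (initial): 2 infected
Step 1: +7 new -> 9 infected
Step 2: +7 new -> 16 infected
Step 3: +5 new -> 21 infected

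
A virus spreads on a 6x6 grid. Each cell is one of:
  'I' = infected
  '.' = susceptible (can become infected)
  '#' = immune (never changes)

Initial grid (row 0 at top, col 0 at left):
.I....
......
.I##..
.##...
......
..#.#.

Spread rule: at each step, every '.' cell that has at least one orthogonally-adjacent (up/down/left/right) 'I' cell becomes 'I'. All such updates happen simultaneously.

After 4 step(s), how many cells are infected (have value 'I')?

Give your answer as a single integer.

Step 0 (initial): 2 infected
Step 1: +4 new -> 6 infected
Step 2: +4 new -> 10 infected
Step 3: +3 new -> 13 infected
Step 4: +4 new -> 17 infected

Answer: 17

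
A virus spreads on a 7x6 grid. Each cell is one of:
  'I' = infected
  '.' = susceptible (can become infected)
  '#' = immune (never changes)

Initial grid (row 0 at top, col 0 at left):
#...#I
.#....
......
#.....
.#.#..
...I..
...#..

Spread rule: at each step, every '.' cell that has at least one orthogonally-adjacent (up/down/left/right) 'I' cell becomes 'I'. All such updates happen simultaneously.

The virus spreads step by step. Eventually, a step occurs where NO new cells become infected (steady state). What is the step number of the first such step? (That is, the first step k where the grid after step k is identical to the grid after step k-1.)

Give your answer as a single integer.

Step 0 (initial): 2 infected
Step 1: +3 new -> 5 infected
Step 2: +8 new -> 13 infected
Step 3: +9 new -> 22 infected
Step 4: +8 new -> 30 infected
Step 5: +2 new -> 32 infected
Step 6: +2 new -> 34 infected
Step 7: +1 new -> 35 infected
Step 8: +0 new -> 35 infected

Answer: 8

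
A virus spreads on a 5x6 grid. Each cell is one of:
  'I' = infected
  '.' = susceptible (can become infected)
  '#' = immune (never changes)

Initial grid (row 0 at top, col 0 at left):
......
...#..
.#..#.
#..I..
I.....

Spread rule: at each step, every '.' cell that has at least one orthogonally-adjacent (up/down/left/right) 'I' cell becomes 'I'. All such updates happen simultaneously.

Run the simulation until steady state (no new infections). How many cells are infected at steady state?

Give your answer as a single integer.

Answer: 26

Derivation:
Step 0 (initial): 2 infected
Step 1: +5 new -> 7 infected
Step 2: +5 new -> 12 infected
Step 3: +3 new -> 15 infected
Step 4: +3 new -> 18 infected
Step 5: +5 new -> 23 infected
Step 6: +3 new -> 26 infected
Step 7: +0 new -> 26 infected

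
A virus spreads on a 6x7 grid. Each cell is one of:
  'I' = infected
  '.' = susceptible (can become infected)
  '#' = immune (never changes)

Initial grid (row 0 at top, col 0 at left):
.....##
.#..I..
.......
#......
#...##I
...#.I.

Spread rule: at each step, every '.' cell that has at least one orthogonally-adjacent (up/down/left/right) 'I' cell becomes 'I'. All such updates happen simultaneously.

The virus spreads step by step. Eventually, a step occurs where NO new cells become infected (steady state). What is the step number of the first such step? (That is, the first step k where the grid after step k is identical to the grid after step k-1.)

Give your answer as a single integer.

Step 0 (initial): 3 infected
Step 1: +7 new -> 10 infected
Step 2: +8 new -> 18 infected
Step 3: +3 new -> 21 infected
Step 4: +4 new -> 25 infected
Step 5: +4 new -> 29 infected
Step 6: +3 new -> 32 infected
Step 7: +1 new -> 33 infected
Step 8: +1 new -> 34 infected
Step 9: +0 new -> 34 infected

Answer: 9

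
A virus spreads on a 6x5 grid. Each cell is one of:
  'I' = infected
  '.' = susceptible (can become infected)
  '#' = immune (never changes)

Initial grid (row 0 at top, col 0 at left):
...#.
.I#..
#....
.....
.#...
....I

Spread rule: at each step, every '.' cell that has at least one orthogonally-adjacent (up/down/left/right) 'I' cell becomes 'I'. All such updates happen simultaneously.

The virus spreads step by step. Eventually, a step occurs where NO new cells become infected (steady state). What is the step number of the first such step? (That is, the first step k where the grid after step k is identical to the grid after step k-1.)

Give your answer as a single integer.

Step 0 (initial): 2 infected
Step 1: +5 new -> 7 infected
Step 2: +7 new -> 14 infected
Step 3: +7 new -> 21 infected
Step 4: +4 new -> 25 infected
Step 5: +1 new -> 26 infected
Step 6: +0 new -> 26 infected

Answer: 6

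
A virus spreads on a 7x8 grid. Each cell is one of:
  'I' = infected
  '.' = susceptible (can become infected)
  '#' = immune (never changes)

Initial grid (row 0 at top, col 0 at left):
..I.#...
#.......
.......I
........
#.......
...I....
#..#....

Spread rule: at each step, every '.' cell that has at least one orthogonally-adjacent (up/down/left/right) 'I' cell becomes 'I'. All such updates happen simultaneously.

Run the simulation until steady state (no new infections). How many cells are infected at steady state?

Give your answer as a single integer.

Step 0 (initial): 3 infected
Step 1: +9 new -> 12 infected
Step 2: +16 new -> 28 infected
Step 3: +17 new -> 45 infected
Step 4: +5 new -> 50 infected
Step 5: +1 new -> 51 infected
Step 6: +0 new -> 51 infected

Answer: 51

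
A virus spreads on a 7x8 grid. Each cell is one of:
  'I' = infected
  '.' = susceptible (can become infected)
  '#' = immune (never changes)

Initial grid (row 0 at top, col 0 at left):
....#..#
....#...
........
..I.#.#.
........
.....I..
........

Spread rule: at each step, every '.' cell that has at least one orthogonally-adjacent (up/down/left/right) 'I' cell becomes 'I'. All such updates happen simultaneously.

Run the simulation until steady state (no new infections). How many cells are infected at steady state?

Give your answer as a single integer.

Answer: 51

Derivation:
Step 0 (initial): 2 infected
Step 1: +8 new -> 10 infected
Step 2: +14 new -> 24 infected
Step 3: +12 new -> 36 infected
Step 4: +8 new -> 44 infected
Step 5: +5 new -> 49 infected
Step 6: +2 new -> 51 infected
Step 7: +0 new -> 51 infected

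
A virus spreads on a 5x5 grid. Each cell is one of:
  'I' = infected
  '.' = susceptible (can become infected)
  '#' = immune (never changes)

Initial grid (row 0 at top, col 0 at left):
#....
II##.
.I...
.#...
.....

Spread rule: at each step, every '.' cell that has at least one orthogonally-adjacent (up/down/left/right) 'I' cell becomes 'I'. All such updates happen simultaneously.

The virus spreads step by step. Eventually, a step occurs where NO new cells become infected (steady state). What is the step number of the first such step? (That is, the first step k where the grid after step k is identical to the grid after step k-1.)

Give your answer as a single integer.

Step 0 (initial): 3 infected
Step 1: +3 new -> 6 infected
Step 2: +4 new -> 10 infected
Step 3: +5 new -> 15 infected
Step 4: +5 new -> 20 infected
Step 5: +1 new -> 21 infected
Step 6: +0 new -> 21 infected

Answer: 6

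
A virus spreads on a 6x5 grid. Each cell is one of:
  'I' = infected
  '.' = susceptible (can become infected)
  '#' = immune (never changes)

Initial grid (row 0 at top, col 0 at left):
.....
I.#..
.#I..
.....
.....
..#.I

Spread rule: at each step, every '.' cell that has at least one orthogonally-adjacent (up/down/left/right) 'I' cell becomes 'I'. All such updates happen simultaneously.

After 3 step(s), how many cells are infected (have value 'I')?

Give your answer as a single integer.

Step 0 (initial): 3 infected
Step 1: +7 new -> 10 infected
Step 2: +9 new -> 19 infected
Step 3: +5 new -> 24 infected

Answer: 24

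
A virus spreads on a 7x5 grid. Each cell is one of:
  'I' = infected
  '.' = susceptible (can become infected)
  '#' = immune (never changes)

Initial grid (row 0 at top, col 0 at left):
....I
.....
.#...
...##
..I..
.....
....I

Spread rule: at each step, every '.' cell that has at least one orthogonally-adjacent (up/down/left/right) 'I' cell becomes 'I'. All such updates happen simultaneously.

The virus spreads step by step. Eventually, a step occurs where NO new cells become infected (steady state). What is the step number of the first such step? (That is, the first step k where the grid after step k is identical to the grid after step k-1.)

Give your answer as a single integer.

Answer: 6

Derivation:
Step 0 (initial): 3 infected
Step 1: +8 new -> 11 infected
Step 2: +10 new -> 21 infected
Step 3: +6 new -> 27 infected
Step 4: +4 new -> 31 infected
Step 5: +1 new -> 32 infected
Step 6: +0 new -> 32 infected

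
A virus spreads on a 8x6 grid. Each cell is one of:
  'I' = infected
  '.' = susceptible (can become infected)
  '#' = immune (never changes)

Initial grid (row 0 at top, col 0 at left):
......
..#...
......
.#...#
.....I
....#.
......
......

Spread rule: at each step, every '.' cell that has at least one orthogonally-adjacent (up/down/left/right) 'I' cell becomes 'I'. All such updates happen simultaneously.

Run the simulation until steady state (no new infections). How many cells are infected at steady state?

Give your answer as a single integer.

Answer: 44

Derivation:
Step 0 (initial): 1 infected
Step 1: +2 new -> 3 infected
Step 2: +3 new -> 6 infected
Step 3: +6 new -> 12 infected
Step 4: +8 new -> 20 infected
Step 5: +8 new -> 28 infected
Step 6: +7 new -> 35 infected
Step 7: +5 new -> 40 infected
Step 8: +3 new -> 43 infected
Step 9: +1 new -> 44 infected
Step 10: +0 new -> 44 infected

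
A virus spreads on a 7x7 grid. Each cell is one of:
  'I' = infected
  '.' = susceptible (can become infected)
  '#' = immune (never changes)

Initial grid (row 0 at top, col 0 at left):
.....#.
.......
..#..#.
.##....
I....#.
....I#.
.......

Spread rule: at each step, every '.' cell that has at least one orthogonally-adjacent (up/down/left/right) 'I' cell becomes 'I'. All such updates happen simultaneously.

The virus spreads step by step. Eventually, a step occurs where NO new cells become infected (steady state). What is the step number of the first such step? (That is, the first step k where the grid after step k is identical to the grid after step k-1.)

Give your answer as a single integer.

Step 0 (initial): 2 infected
Step 1: +6 new -> 8 infected
Step 2: +9 new -> 17 infected
Step 3: +8 new -> 25 infected
Step 4: +6 new -> 31 infected
Step 5: +7 new -> 38 infected
Step 6: +3 new -> 41 infected
Step 7: +1 new -> 42 infected
Step 8: +0 new -> 42 infected

Answer: 8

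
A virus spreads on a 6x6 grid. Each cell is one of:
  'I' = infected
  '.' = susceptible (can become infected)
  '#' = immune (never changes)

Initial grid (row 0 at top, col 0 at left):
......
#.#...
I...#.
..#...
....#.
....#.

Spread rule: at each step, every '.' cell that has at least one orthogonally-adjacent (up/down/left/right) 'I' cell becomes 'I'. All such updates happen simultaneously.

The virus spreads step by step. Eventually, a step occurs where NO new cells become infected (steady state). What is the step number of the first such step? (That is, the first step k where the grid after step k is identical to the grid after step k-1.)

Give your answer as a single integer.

Answer: 9

Derivation:
Step 0 (initial): 1 infected
Step 1: +2 new -> 3 infected
Step 2: +4 new -> 7 infected
Step 3: +4 new -> 11 infected
Step 4: +6 new -> 17 infected
Step 5: +5 new -> 22 infected
Step 6: +4 new -> 26 infected
Step 7: +3 new -> 29 infected
Step 8: +1 new -> 30 infected
Step 9: +0 new -> 30 infected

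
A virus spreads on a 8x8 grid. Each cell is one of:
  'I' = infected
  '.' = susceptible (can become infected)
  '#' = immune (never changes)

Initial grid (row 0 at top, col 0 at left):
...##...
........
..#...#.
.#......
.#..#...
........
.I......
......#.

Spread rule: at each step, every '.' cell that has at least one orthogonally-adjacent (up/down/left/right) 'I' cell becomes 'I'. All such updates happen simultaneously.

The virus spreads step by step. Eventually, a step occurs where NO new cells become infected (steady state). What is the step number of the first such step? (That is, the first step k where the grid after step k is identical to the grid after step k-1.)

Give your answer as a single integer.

Answer: 13

Derivation:
Step 0 (initial): 1 infected
Step 1: +4 new -> 5 infected
Step 2: +5 new -> 10 infected
Step 3: +5 new -> 15 infected
Step 4: +6 new -> 21 infected
Step 5: +5 new -> 26 infected
Step 6: +7 new -> 33 infected
Step 7: +8 new -> 41 infected
Step 8: +6 new -> 47 infected
Step 9: +3 new -> 50 infected
Step 10: +3 new -> 53 infected
Step 11: +2 new -> 55 infected
Step 12: +1 new -> 56 infected
Step 13: +0 new -> 56 infected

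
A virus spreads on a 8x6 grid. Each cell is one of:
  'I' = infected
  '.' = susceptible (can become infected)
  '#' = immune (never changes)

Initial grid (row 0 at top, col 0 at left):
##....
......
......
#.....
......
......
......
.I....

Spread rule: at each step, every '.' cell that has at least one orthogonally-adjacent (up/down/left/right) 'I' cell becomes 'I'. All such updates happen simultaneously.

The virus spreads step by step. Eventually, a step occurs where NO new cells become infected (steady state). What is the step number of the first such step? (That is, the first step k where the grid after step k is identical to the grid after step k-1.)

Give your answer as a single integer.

Step 0 (initial): 1 infected
Step 1: +3 new -> 4 infected
Step 2: +4 new -> 8 infected
Step 3: +5 new -> 13 infected
Step 4: +6 new -> 19 infected
Step 5: +5 new -> 24 infected
Step 6: +6 new -> 30 infected
Step 7: +5 new -> 35 infected
Step 8: +4 new -> 39 infected
Step 9: +3 new -> 42 infected
Step 10: +2 new -> 44 infected
Step 11: +1 new -> 45 infected
Step 12: +0 new -> 45 infected

Answer: 12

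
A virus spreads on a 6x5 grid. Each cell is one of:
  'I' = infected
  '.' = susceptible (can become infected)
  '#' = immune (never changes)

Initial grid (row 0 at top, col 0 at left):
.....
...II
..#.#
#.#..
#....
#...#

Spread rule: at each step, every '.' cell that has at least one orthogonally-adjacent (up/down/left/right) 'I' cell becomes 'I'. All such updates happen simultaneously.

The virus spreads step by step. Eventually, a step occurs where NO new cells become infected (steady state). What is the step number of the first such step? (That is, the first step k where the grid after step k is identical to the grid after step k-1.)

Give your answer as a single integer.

Answer: 7

Derivation:
Step 0 (initial): 2 infected
Step 1: +4 new -> 6 infected
Step 2: +3 new -> 9 infected
Step 3: +5 new -> 14 infected
Step 4: +6 new -> 20 infected
Step 5: +2 new -> 22 infected
Step 6: +1 new -> 23 infected
Step 7: +0 new -> 23 infected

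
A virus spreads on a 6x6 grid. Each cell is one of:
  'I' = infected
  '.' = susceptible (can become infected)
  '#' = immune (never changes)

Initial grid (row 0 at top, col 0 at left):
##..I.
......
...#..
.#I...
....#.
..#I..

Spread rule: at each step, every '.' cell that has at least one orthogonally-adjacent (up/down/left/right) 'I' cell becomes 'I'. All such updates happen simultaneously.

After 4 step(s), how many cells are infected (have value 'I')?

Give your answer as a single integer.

Step 0 (initial): 3 infected
Step 1: +8 new -> 11 infected
Step 2: +9 new -> 20 infected
Step 3: +7 new -> 27 infected
Step 4: +3 new -> 30 infected

Answer: 30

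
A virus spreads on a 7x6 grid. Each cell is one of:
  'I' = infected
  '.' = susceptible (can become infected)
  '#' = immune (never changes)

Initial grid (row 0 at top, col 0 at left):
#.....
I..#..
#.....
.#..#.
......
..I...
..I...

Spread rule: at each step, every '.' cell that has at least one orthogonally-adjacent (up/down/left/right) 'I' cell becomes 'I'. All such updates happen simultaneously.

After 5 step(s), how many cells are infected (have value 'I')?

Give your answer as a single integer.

Step 0 (initial): 3 infected
Step 1: +6 new -> 9 infected
Step 2: +10 new -> 19 infected
Step 3: +7 new -> 26 infected
Step 4: +4 new -> 30 infected
Step 5: +3 new -> 33 infected

Answer: 33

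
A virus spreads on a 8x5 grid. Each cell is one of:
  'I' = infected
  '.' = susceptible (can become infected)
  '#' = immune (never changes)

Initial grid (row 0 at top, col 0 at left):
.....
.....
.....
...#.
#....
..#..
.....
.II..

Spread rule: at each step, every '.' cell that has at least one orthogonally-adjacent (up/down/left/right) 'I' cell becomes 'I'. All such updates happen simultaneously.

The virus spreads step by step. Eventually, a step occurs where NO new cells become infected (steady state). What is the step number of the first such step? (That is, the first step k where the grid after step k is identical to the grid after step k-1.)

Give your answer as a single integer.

Step 0 (initial): 2 infected
Step 1: +4 new -> 6 infected
Step 2: +4 new -> 10 infected
Step 3: +4 new -> 14 infected
Step 4: +4 new -> 18 infected
Step 5: +4 new -> 22 infected
Step 6: +4 new -> 26 infected
Step 7: +5 new -> 31 infected
Step 8: +4 new -> 35 infected
Step 9: +2 new -> 37 infected
Step 10: +0 new -> 37 infected

Answer: 10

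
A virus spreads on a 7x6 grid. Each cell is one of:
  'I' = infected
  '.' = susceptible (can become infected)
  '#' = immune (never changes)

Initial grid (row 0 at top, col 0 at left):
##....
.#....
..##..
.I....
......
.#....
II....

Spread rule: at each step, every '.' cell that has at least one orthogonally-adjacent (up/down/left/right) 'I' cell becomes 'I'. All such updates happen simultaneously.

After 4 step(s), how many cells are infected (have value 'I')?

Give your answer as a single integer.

Step 0 (initial): 3 infected
Step 1: +6 new -> 9 infected
Step 2: +6 new -> 15 infected
Step 3: +5 new -> 20 infected
Step 4: +5 new -> 25 infected

Answer: 25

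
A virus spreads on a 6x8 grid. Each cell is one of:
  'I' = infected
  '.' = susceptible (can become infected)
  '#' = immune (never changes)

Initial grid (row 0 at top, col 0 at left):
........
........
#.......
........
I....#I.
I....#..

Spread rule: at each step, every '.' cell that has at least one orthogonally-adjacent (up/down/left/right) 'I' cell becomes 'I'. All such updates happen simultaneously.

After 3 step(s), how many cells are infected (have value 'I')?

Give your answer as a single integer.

Answer: 24

Derivation:
Step 0 (initial): 3 infected
Step 1: +6 new -> 9 infected
Step 2: +7 new -> 16 infected
Step 3: +8 new -> 24 infected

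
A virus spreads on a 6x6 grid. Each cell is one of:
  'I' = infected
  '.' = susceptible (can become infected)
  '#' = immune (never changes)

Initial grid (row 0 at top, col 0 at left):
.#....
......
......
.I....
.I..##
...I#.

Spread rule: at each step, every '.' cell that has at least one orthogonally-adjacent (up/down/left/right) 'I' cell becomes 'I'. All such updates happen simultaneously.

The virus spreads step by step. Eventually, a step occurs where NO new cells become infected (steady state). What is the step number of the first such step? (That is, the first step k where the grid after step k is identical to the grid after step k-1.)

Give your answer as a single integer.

Step 0 (initial): 3 infected
Step 1: +8 new -> 11 infected
Step 2: +5 new -> 16 infected
Step 3: +4 new -> 20 infected
Step 4: +5 new -> 25 infected
Step 5: +3 new -> 28 infected
Step 6: +2 new -> 30 infected
Step 7: +1 new -> 31 infected
Step 8: +0 new -> 31 infected

Answer: 8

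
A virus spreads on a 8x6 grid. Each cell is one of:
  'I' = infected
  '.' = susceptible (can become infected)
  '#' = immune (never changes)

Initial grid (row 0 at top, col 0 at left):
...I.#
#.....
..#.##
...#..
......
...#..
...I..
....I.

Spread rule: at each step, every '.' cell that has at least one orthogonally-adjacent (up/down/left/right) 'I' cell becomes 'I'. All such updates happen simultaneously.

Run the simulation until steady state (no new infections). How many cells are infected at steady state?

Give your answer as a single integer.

Answer: 41

Derivation:
Step 0 (initial): 3 infected
Step 1: +7 new -> 10 infected
Step 2: +9 new -> 19 infected
Step 3: +9 new -> 28 infected
Step 4: +8 new -> 36 infected
Step 5: +4 new -> 40 infected
Step 6: +1 new -> 41 infected
Step 7: +0 new -> 41 infected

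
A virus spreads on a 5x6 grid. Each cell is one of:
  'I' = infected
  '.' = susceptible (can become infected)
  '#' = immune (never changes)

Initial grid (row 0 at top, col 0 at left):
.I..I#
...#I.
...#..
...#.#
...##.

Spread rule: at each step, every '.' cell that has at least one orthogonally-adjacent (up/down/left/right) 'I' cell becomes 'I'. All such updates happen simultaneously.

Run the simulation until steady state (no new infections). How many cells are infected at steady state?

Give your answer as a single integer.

Step 0 (initial): 3 infected
Step 1: +6 new -> 9 infected
Step 2: +5 new -> 14 infected
Step 3: +3 new -> 17 infected
Step 4: +3 new -> 20 infected
Step 5: +2 new -> 22 infected
Step 6: +0 new -> 22 infected

Answer: 22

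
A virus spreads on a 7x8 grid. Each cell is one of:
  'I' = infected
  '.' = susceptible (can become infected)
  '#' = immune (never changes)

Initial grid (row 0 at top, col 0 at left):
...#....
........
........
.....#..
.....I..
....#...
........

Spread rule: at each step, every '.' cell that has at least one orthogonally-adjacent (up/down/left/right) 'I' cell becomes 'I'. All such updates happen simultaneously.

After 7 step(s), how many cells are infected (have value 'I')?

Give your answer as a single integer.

Answer: 50

Derivation:
Step 0 (initial): 1 infected
Step 1: +3 new -> 4 infected
Step 2: +6 new -> 10 infected
Step 3: +9 new -> 19 infected
Step 4: +10 new -> 29 infected
Step 5: +10 new -> 39 infected
Step 6: +7 new -> 46 infected
Step 7: +4 new -> 50 infected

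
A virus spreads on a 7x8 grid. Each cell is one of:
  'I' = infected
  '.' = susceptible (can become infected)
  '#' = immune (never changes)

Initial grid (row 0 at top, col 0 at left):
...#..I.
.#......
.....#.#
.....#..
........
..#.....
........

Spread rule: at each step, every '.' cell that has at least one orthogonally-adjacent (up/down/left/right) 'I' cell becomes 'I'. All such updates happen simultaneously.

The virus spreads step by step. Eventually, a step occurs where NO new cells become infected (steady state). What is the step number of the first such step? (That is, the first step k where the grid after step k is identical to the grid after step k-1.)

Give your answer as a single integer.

Answer: 13

Derivation:
Step 0 (initial): 1 infected
Step 1: +3 new -> 4 infected
Step 2: +4 new -> 8 infected
Step 3: +2 new -> 10 infected
Step 4: +4 new -> 14 infected
Step 5: +6 new -> 20 infected
Step 6: +7 new -> 27 infected
Step 7: +7 new -> 34 infected
Step 8: +6 new -> 40 infected
Step 9: +4 new -> 44 infected
Step 10: +3 new -> 47 infected
Step 11: +2 new -> 49 infected
Step 12: +1 new -> 50 infected
Step 13: +0 new -> 50 infected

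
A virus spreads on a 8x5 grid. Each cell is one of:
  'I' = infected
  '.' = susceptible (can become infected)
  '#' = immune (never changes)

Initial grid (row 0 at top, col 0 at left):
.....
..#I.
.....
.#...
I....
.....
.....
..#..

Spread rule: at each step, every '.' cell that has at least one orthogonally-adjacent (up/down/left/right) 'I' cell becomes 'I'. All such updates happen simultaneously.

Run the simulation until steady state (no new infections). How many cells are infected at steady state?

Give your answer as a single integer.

Step 0 (initial): 2 infected
Step 1: +6 new -> 8 infected
Step 2: +9 new -> 17 infected
Step 3: +9 new -> 26 infected
Step 4: +6 new -> 32 infected
Step 5: +2 new -> 34 infected
Step 6: +2 new -> 36 infected
Step 7: +1 new -> 37 infected
Step 8: +0 new -> 37 infected

Answer: 37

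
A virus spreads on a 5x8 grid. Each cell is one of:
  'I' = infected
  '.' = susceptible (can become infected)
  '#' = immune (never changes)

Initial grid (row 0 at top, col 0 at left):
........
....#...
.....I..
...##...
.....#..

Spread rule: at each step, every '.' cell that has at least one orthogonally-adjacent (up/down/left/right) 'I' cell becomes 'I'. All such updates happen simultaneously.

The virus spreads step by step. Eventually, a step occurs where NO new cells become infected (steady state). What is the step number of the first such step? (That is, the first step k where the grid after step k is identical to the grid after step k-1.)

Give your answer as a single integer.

Step 0 (initial): 1 infected
Step 1: +4 new -> 5 infected
Step 2: +5 new -> 10 infected
Step 3: +7 new -> 17 infected
Step 4: +6 new -> 23 infected
Step 5: +5 new -> 28 infected
Step 6: +5 new -> 33 infected
Step 7: +3 new -> 36 infected
Step 8: +0 new -> 36 infected

Answer: 8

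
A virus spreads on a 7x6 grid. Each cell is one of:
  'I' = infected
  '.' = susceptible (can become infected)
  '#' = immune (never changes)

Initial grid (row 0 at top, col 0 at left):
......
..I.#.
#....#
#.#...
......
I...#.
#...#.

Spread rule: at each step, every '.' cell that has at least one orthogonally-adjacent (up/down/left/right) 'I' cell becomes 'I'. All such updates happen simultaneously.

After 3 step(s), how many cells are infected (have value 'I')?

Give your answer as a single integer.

Step 0 (initial): 2 infected
Step 1: +6 new -> 8 infected
Step 2: +8 new -> 16 infected
Step 3: +8 new -> 24 infected

Answer: 24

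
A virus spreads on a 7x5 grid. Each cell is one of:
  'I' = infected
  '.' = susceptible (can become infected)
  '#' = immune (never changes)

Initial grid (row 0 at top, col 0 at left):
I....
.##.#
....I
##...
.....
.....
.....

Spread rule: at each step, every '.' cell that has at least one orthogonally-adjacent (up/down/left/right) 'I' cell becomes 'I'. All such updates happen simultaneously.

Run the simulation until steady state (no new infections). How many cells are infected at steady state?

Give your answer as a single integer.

Answer: 30

Derivation:
Step 0 (initial): 2 infected
Step 1: +4 new -> 6 infected
Step 2: +6 new -> 12 infected
Step 3: +5 new -> 17 infected
Step 4: +4 new -> 21 infected
Step 5: +3 new -> 24 infected
Step 6: +3 new -> 27 infected
Step 7: +2 new -> 29 infected
Step 8: +1 new -> 30 infected
Step 9: +0 new -> 30 infected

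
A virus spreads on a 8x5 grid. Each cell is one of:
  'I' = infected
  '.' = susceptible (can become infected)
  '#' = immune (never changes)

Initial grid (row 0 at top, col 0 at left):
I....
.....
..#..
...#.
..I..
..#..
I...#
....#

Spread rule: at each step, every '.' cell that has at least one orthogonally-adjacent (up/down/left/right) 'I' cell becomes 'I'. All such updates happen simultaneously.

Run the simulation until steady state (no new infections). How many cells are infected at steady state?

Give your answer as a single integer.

Step 0 (initial): 3 infected
Step 1: +8 new -> 11 infected
Step 2: +10 new -> 21 infected
Step 3: +8 new -> 29 infected
Step 4: +4 new -> 33 infected
Step 5: +2 new -> 35 infected
Step 6: +0 new -> 35 infected

Answer: 35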